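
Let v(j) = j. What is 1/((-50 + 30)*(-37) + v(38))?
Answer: 1/778 ≈ 0.0012853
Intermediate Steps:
1/((-50 + 30)*(-37) + v(38)) = 1/((-50 + 30)*(-37) + 38) = 1/(-20*(-37) + 38) = 1/(740 + 38) = 1/778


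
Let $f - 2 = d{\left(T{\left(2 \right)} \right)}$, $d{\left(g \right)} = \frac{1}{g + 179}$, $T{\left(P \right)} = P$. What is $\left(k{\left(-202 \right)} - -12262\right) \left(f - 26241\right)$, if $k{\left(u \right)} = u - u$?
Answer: $- \frac{58235401596}{181} \approx -3.2174 \cdot 10^{8}$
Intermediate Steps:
$k{\left(u \right)} = 0$
$d{\left(g \right)} = \frac{1}{179 + g}$
$f = \frac{363}{181}$ ($f = 2 + \frac{1}{179 + 2} = 2 + \frac{1}{181} = \frac{363}{181} \approx 2.0055$)
$\left(k{\left(-202 \right)} - -12262\right) \left(f - 26241\right) = \left(0 - -12262\right) \left(\frac{363}{181} - 26241\right) = \left(0 + \left(-7786 + 20048\right)\right) \left(- \frac{4749258}{181}\right) = \left(0 + 12262\right) \left(- \frac{4749258}{181}\right) = 12262 \left(- \frac{4749258}{181}\right) = - \frac{58235401596}{181}$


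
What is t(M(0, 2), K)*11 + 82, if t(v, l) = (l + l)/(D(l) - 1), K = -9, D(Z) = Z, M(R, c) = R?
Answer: 509/5 ≈ 101.80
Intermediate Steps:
t(v, l) = 2*l/(-1 + l) (t(v, l) = (l + l)/(l - 1) = (2*l)/(-1 + l) = 2*l/(-1 + l))
t(M(0, 2), K)*11 + 82 = (2*(-9)/(-1 - 9))*11 + 82 = (2*(-9)/(-10))*11 + 82 = (2*(-9)*(-⅒))*11 + 82 = (9/5)*11 + 82 = 99/5 + 82 = 509/5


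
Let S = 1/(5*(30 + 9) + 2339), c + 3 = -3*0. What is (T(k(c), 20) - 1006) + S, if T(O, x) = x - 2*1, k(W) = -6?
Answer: -2503591/2534 ≈ -988.00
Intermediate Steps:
c = -3 (c = -3 - 3*0 = -3 + 0 = -3)
T(O, x) = -2 + x (T(O, x) = x - 2 = -2 + x)
S = 1/2534 (S = 1/(5*39 + 2339) = 1/(195 + 2339) = 1/2534 ≈ 0.00039463)
(T(k(c), 20) - 1006) + S = ((-2 + 20) - 1006) + 1/2534 = (18 - 1006) + 1/2534 = -988 + 1/2534 = -2503591/2534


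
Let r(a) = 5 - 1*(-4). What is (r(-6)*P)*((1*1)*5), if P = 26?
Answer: 1170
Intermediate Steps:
r(a) = 9 (r(a) = 5 + 4 = 9)
(r(-6)*P)*((1*1)*5) = (9*26)*((1*1)*5) = 234*(1*5) = 234*5 = 1170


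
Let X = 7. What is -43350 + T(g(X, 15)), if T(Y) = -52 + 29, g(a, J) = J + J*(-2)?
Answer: -43373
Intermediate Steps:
g(a, J) = -J (g(a, J) = J - 2*J = -J)
T(Y) = -23
-43350 + T(g(X, 15)) = -43350 - 23 = -43373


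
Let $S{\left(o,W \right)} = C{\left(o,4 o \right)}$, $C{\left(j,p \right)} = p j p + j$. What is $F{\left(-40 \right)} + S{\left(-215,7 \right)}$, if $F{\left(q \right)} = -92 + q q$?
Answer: $-159012707$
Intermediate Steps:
$F{\left(q \right)} = -92 + q^{2}$
$C{\left(j,p \right)} = j + j p^{2}$ ($C{\left(j,p \right)} = j p p + j = j p^{2} + j = j + j p^{2}$)
$S{\left(o,W \right)} = o \left(1 + 16 o^{2}\right)$ ($S{\left(o,W \right)} = o \left(1 + \left(4 o\right)^{2}\right) = o \left(1 + 16 o^{2}\right)$)
$F{\left(-40 \right)} + S{\left(-215,7 \right)} = \left(-92 + \left(-40\right)^{2}\right) + \left(-215 + 16 \left(-215\right)^{3}\right) = \left(-92 + 1600\right) + \left(-215 + 16 \left(-9938375\right)\right) = 1508 - 159014215 = -159012707$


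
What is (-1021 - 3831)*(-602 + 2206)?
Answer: -7782608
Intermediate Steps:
(-1021 - 3831)*(-602 + 2206) = -4852*1604 = -7782608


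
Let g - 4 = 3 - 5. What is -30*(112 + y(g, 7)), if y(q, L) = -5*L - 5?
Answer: -2160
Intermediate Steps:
g = 2 (g = 4 + (3 - 5) = 4 - 2 = 2)
y(q, L) = -5 - 5*L
-30*(112 + y(g, 7)) = -30*(112 + (-5 - 5*7)) = -30*(112 + (-5 - 35)) = -30*(112 - 40) = -30*72 = -2160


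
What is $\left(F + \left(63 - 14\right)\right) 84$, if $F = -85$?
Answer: $-3024$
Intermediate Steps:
$\left(F + \left(63 - 14\right)\right) 84 = \left(-85 + \left(63 - 14\right)\right) 84 = \left(-85 + 49\right) 84 = \left(-36\right) 84 = -3024$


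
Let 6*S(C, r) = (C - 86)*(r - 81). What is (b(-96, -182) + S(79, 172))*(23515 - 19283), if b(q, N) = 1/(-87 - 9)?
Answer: -5392097/12 ≈ -4.4934e+5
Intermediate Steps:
b(q, N) = -1/96 (b(q, N) = 1/(-96) = -1/96)
S(C, r) = (-86 + C)*(-81 + r)/6 (S(C, r) = ((C - 86)*(r - 81))/6 = ((-86 + C)*(-81 + r))/6 = (-86 + C)*(-81 + r)/6)
(b(-96, -182) + S(79, 172))*(23515 - 19283) = (-1/96 + (1161 - 43/3*172 - 27/2*79 + (1/6)*79*172))*(23515 - 19283) = (-1/96 + (1161 - 7396/3 - 2133/2 + 6794/3))*4232 = (-1/96 - 637/6)*4232 = -10193/96*4232 = -5392097/12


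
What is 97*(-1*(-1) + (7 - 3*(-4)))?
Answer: 1940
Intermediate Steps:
97*(-1*(-1) + (7 - 3*(-4))) = 97*(1 + (7 + 12)) = 97*(1 + 19) = 97*20 = 1940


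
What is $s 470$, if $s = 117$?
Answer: $54990$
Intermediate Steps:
$s 470 = 117 \cdot 470 = 54990$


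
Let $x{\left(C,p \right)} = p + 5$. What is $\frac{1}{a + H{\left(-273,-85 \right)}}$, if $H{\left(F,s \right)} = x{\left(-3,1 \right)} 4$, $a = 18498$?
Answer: $\frac{1}{18522} \approx 5.399 \cdot 10^{-5}$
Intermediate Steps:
$x{\left(C,p \right)} = 5 + p$
$H{\left(F,s \right)} = 24$ ($H{\left(F,s \right)} = \left(5 + 1\right) 4 = 6 \cdot 4 = 24$)
$\frac{1}{a + H{\left(-273,-85 \right)}} = \frac{1}{18498 + 24} = \frac{1}{18522}$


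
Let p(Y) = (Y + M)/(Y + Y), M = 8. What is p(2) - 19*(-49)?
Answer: 1867/2 ≈ 933.50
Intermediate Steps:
p(Y) = (8 + Y)/(2*Y) (p(Y) = (Y + 8)/(Y + Y) = (8 + Y)/((2*Y)) = (8 + Y)*(1/(2*Y)) = (8 + Y)/(2*Y))
p(2) - 19*(-49) = (½)*(8 + 2)/2 - 19*(-49) = (½)*(½)*10 + 931 = 5/2 + 931 = 1867/2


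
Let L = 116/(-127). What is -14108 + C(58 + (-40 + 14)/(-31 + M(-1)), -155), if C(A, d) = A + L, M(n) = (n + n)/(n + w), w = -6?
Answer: -383637076/27305 ≈ -14050.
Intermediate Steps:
M(n) = 2*n/(-6 + n) (M(n) = (n + n)/(n - 6) = (2*n)/(-6 + n) = 2*n/(-6 + n))
L = -116/127 (L = 116*(-1/127) = -116/127 ≈ -0.91339)
C(A, d) = -116/127 + A (C(A, d) = A - 116/127 = -116/127 + A)
-14108 + C(58 + (-40 + 14)/(-31 + M(-1)), -155) = -14108 + (-116/127 + (58 + (-40 + 14)/(-31 + 2*(-1)/(-6 - 1)))) = -14108 + (-116/127 + (58 - 26/(-31 + 2*(-1)/(-7)))) = -14108 + (-116/127 + (58 - 26/(-31 + 2*(-1)*(-⅐)))) = -14108 + (-116/127 + (58 - 26/(-31 + 2/7))) = -14108 + (-116/127 + (58 - 26/(-215/7))) = -14108 + (-116/127 + (58 - 26*(-7/215))) = -14108 + (-116/127 + (58 + 182/215)) = -14108 + (-116/127 + 12652/215) = -14108 + 1581864/27305 = -383637076/27305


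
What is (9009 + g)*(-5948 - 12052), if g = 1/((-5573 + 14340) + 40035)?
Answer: -3956914971000/24401 ≈ -1.6216e+8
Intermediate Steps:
g = 1/48802 (g = 1/(8767 + 40035) = 1/48802 ≈ 2.0491e-5)
(9009 + g)*(-5948 - 12052) = (9009 + 1/48802)*(-5948 - 12052) = (439657219/48802)*(-18000) = -3956914971000/24401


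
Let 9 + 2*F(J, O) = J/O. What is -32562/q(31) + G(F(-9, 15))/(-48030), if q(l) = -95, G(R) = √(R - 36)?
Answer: 32562/95 - I*√255/120075 ≈ 342.76 - 0.00013299*I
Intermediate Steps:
F(J, O) = -9/2 + J/(2*O) (F(J, O) = -9/2 + (J/O)/2 = -9/2 + J/(2*O))
G(R) = √(-36 + R)
-32562/q(31) + G(F(-9, 15))/(-48030) = -32562/(-95) + √(-36 + (½)*(-9 - 9*15)/15)/(-48030) = -32562*(-1/95) + √(-36 + (½)*(1/15)*(-9 - 135))*(-1/48030) = 32562/95 + √(-36 + (½)*(1/15)*(-144))*(-1/48030) = 32562/95 + √(-36 - 24/5)*(-1/48030) = 32562/95 + √(-204/5)*(-1/48030) = 32562/95 + (2*I*√255/5)*(-1/48030) = 32562/95 - I*√255/120075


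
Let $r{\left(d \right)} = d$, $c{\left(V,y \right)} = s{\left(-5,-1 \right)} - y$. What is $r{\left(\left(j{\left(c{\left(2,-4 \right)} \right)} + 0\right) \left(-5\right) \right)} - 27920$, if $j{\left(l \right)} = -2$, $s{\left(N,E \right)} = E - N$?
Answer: $-27910$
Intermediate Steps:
$c{\left(V,y \right)} = 4 - y$ ($c{\left(V,y \right)} = \left(-1 - -5\right) - y = \left(-1 + 5\right) - y = 4 - y$)
$r{\left(\left(j{\left(c{\left(2,-4 \right)} \right)} + 0\right) \left(-5\right) \right)} - 27920 = \left(-2 + 0\right) \left(-5\right) - 27920 = \left(-2\right) \left(-5\right) - 27920 = 10 - 27920 = -27910$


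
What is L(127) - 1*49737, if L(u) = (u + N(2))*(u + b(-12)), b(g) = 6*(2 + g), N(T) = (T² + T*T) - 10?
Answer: -41362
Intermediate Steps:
N(T) = -10 + 2*T² (N(T) = (T² + T²) - 10 = 2*T² - 10 = -10 + 2*T²)
b(g) = 12 + 6*g
L(u) = (-60 + u)*(-2 + u) (L(u) = (u + (-10 + 2*2²))*(u + (12 + 6*(-12))) = (u + (-10 + 2*4))*(u + (12 - 72)) = (u + (-10 + 8))*(u - 60) = (u - 2)*(-60 + u) = (-2 + u)*(-60 + u) = (-60 + u)*(-2 + u))
L(127) - 1*49737 = (120 + 127² - 62*127) - 1*49737 = (120 + 16129 - 7874) - 49737 = 8375 - 49737 = -41362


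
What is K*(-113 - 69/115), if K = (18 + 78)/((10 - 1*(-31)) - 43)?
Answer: 27264/5 ≈ 5452.8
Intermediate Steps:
K = -48 (K = 96/((10 + 31) - 43) = 96/(41 - 43) = 96/(-2) = 96*(-½) = -48)
K*(-113 - 69/115) = -48*(-113 - 69/115) = -48*(-113 - 69*1/115) = -48*(-113 - ⅗) = -48*(-568/5) = 27264/5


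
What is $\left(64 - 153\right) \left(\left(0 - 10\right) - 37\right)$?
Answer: $4183$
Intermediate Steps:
$\left(64 - 153\right) \left(\left(0 - 10\right) - 37\right) = - 89 \left(-10 - 37\right) = \left(-89\right) \left(-47\right) = 4183$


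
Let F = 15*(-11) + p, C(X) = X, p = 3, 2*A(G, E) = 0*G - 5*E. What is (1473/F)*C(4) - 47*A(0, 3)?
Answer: 17071/54 ≈ 316.13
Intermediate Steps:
A(G, E) = -5*E/2 (A(G, E) = (0*G - 5*E)/2 = (0 - 5*E)/2 = (-5*E)/2 = -5*E/2)
F = -162 (F = 15*(-11) + 3 = -165 + 3 = -162)
(1473/F)*C(4) - 47*A(0, 3) = (1473/(-162))*4 - (-235)*3/2 = (1473*(-1/162))*4 - 47*(-15/2) = -491/54*4 + 705/2 = -982/27 + 705/2 = 17071/54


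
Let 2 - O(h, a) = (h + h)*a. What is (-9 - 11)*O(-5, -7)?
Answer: 1360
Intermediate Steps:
O(h, a) = 2 - 2*a*h (O(h, a) = 2 - (h + h)*a = 2 - 2*h*a = 2 - 2*a*h)
(-9 - 11)*O(-5, -7) = (-9 - 11)*(2 - 2*(-7)*(-5)) = -20*(2 - 70) = -20*(-68) = 1360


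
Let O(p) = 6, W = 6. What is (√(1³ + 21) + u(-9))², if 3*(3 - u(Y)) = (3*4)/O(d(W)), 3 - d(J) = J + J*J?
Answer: 247/9 + 14*√22/3 ≈ 49.333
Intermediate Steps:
d(J) = 3 - J - J² (d(J) = 3 - (J + J*J) = 3 - (J + J²) = 3 + (-J - J²) = 3 - J - J²)
u(Y) = 7/3 (u(Y) = 3 - 3*4/(3*6) = 3 - 4/6 = 3 - ⅓*2 = 3 - ⅔ = 7/3)
(√(1³ + 21) + u(-9))² = (√(1³ + 21) + 7/3)² = (√(1 + 21) + 7/3)² = (√22 + 7/3)² = (7/3 + √22)²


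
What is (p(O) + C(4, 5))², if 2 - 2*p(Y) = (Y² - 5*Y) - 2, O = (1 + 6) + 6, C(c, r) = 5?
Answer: 2025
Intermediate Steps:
O = 13 (O = 7 + 6 = 13)
p(Y) = 2 - Y²/2 + 5*Y/2 (p(Y) = 1 - ((Y² - 5*Y) - 2)/2 = 1 - (-2 + Y² - 5*Y)/2 = 1 + (1 - Y²/2 + 5*Y/2) = 2 - Y²/2 + 5*Y/2)
(p(O) + C(4, 5))² = ((2 - ½*13² + (5/2)*13) + 5)² = ((2 - ½*169 + 65/2) + 5)² = ((2 - 169/2 + 65/2) + 5)² = (-50 + 5)² = (-45)² = 2025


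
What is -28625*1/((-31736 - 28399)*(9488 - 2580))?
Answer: 5725/83082516 ≈ 6.8907e-5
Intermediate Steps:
-28625*1/((-31736 - 28399)*(9488 - 2580)) = -28625/(6908*(-60135)) = -28625/(-415412580) = -28625*(-1/415412580) = 5725/83082516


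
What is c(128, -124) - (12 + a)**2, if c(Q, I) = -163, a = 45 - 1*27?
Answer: -1063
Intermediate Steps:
a = 18 (a = 45 - 27 = 18)
c(128, -124) - (12 + a)**2 = -163 - (12 + 18)**2 = -163 - 1*30**2 = -163 - 1*900 = -163 - 900 = -1063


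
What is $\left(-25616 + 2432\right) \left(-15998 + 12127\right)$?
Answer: $89745264$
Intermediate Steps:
$\left(-25616 + 2432\right) \left(-15998 + 12127\right) = \left(-23184\right) \left(-3871\right) = 89745264$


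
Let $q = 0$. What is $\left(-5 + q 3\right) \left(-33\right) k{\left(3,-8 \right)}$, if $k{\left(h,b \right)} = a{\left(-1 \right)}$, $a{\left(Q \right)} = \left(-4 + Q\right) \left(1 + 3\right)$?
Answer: $-3300$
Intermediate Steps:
$a{\left(Q \right)} = -16 + 4 Q$ ($a{\left(Q \right)} = \left(-4 + Q\right) 4 = -16 + 4 Q$)
$k{\left(h,b \right)} = -20$ ($k{\left(h,b \right)} = -16 + 4 \left(-1\right) = -16 - 4 = -20$)
$\left(-5 + q 3\right) \left(-33\right) k{\left(3,-8 \right)} = \left(-5 + 0 \cdot 3\right) \left(-33\right) \left(-20\right) = \left(-5 + 0\right) \left(-33\right) \left(-20\right) = \left(-5\right) \left(-33\right) \left(-20\right) = 165 \left(-20\right) = -3300$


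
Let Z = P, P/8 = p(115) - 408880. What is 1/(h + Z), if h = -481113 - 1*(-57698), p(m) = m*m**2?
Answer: 1/8472545 ≈ 1.1803e-7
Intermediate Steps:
p(m) = m**3
h = -423415 (h = -481113 + 57698 = -423415)
P = 8895960 (P = 8*(115**3 - 408880) = 8*(1520875 - 408880) = 8*1111995 = 8895960)
Z = 8895960
1/(h + Z) = 1/(-423415 + 8895960) = 1/8472545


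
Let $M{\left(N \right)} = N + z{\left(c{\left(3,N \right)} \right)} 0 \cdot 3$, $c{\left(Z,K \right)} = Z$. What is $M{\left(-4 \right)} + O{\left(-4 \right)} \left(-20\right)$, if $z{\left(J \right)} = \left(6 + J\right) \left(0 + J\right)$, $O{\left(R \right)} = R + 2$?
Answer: $36$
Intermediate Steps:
$O{\left(R \right)} = 2 + R$
$z{\left(J \right)} = J \left(6 + J\right)$ ($z{\left(J \right)} = \left(6 + J\right) J = J \left(6 + J\right)$)
$M{\left(N \right)} = N$ ($M{\left(N \right)} = N + 3 \left(6 + 3\right) 0 \cdot 3 = N + 3 \cdot 9 \cdot 0 \cdot 3 = N + 27 \cdot 0 \cdot 3 = N + 0 \cdot 3 = N + 0 = N$)
$M{\left(-4 \right)} + O{\left(-4 \right)} \left(-20\right) = -4 + \left(2 - 4\right) \left(-20\right) = -4 - -40 = -4 + 40 = 36$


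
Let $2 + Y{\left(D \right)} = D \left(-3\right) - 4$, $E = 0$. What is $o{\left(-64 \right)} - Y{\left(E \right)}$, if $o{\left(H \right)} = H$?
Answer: $-58$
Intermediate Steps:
$Y{\left(D \right)} = -6 - 3 D$ ($Y{\left(D \right)} = -2 + \left(D \left(-3\right) - 4\right) = -2 - \left(4 + 3 D\right) = -6 - 3 D$)
$o{\left(-64 \right)} - Y{\left(E \right)} = -64 - \left(-6 - 0\right) = -64 - \left(-6 + 0\right) = -64 - -6 = -64 + 6 = -58$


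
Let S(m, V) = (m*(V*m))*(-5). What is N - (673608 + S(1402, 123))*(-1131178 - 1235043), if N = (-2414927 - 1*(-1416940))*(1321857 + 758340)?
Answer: -2860879983595731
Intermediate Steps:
S(m, V) = -5*V*m**2 (S(m, V) = (V*m**2)*(-5) = -5*V*m**2)
N = -2076009563439 (N = (-2414927 + 1416940)*2080197 = -997987*2080197 = -2076009563439)
N - (673608 + S(1402, 123))*(-1131178 - 1235043) = -2076009563439 - (673608 - 5*123*1402**2)*(-1131178 - 1235043) = -2076009563439 - (673608 - 5*123*1965604)*(-2366221) = -2076009563439 - (673608 - 1208846460)*(-2366221) = -2076009563439 - (-1208172852)*(-2366221) = -2076009563439 - 1*2858803974032292 = -2076009563439 - 2858803974032292 = -2860879983595731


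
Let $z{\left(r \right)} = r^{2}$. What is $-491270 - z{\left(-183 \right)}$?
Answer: $-524759$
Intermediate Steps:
$-491270 - z{\left(-183 \right)} = -491270 - \left(-183\right)^{2} = -491270 - 33489 = -524759$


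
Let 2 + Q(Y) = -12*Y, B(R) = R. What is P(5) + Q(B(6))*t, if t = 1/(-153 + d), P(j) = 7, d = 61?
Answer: 359/46 ≈ 7.8043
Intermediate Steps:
Q(Y) = -2 - 12*Y
t = -1/92 (t = 1/(-153 + 61) = 1/(-92) = -1/92 ≈ -0.010870)
P(5) + Q(B(6))*t = 7 + (-2 - 12*6)*(-1/92) = 7 + (-2 - 72)*(-1/92) = 7 - 74*(-1/92) = 7 + 37/46 = 359/46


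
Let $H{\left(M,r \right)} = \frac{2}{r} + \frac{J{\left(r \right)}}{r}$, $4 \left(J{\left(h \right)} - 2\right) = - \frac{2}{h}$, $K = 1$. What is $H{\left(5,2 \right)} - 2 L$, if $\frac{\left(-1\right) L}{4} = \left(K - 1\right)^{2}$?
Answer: $\frac{15}{8} \approx 1.875$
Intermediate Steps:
$J{\left(h \right)} = 2 - \frac{1}{2 h}$ ($J{\left(h \right)} = 2 + \frac{\left(-2\right) \frac{1}{h}}{4} = 2 - \frac{1}{2 h}$)
$H{\left(M,r \right)} = \frac{2}{r} + \frac{2 - \frac{1}{2 r}}{r}$
$L = 0$ ($L = - 4 \left(1 - 1\right)^{2} = - 4 \cdot 0^{2} = \left(-4\right) 0 = 0$)
$H{\left(5,2 \right)} - 2 L = \frac{-1 + 8 \cdot 2}{2 \cdot 4} - 0 = \frac{1}{2} \cdot \frac{1}{4} \left(-1 + 16\right) + 0 = \frac{1}{2} \cdot \frac{1}{4} \cdot 15 + 0 = \frac{15}{8} + 0 = \frac{15}{8}$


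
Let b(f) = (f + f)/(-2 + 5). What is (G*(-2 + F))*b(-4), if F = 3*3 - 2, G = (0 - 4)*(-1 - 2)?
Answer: -160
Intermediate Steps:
G = 12 (G = -4*(-3) = 12)
F = 7 (F = 9 - 2 = 7)
b(f) = 2*f/3 (b(f) = (2*f)/3 = (2*f)*(1/3) = 2*f/3)
(G*(-2 + F))*b(-4) = (12*(-2 + 7))*((2/3)*(-4)) = (12*5)*(-8/3) = 60*(-8/3) = -160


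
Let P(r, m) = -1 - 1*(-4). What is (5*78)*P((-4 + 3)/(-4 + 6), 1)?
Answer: 1170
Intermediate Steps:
P(r, m) = 3 (P(r, m) = -1 + 4 = 3)
(5*78)*P((-4 + 3)/(-4 + 6), 1) = (5*78)*3 = 390*3 = 1170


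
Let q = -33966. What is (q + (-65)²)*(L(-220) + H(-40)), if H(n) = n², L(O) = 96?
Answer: -50440736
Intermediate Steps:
(q + (-65)²)*(L(-220) + H(-40)) = (-33966 + (-65)²)*(96 + (-40)²) = (-33966 + 4225)*(96 + 1600) = -29741*1696 = -50440736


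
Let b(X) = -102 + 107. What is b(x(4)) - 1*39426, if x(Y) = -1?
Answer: -39421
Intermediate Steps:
b(X) = 5
b(x(4)) - 1*39426 = 5 - 1*39426 = 5 - 39426 = -39421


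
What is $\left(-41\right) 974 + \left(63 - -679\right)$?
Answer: $-39192$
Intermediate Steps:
$\left(-41\right) 974 + \left(63 - -679\right) = -39934 + \left(63 + 679\right) = -39934 + 742 = -39192$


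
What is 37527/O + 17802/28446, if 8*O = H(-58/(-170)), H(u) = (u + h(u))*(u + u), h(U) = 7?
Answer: 428484320261/7149428 ≈ 59933.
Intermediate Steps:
H(u) = 2*u*(7 + u) (H(u) = (u + 7)*(u + u) = (7 + u)*(2*u) = 2*u*(7 + u))
O = 4524/7225 (O = (2*(-58/(-170))*(7 - 58/(-170)))/8 = (2*(-58*(-1/170))*(7 - 58*(-1/170)))/8 = (2*(29/85)*(7 + 29/85))/8 = (2*(29/85)*(624/85))/8 = (⅛)*(36192/7225) = 4524/7225 ≈ 0.62616)
37527/O + 17802/28446 = 37527/(4524/7225) + 17802/28446 = 37527*(7225/4524) + 17802*(1/28446) = 90377525/1508 + 2967/4741 = 428484320261/7149428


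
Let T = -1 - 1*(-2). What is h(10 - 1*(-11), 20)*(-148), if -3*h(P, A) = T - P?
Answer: -2960/3 ≈ -986.67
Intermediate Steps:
T = 1 (T = -1 + 2 = 1)
h(P, A) = -⅓ + P/3 (h(P, A) = -(1 - P)/3 = -⅓ + P/3)
h(10 - 1*(-11), 20)*(-148) = (-⅓ + (10 - 1*(-11))/3)*(-148) = (-⅓ + (10 + 11)/3)*(-148) = (-⅓ + (⅓)*21)*(-148) = (-⅓ + 7)*(-148) = (20/3)*(-148) = -2960/3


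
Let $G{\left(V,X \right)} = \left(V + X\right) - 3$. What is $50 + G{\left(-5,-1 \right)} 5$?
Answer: $5$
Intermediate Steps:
$G{\left(V,X \right)} = -3 + V + X$
$50 + G{\left(-5,-1 \right)} 5 = 50 + \left(-3 - 5 - 1\right) 5 = 50 - 45 = 5$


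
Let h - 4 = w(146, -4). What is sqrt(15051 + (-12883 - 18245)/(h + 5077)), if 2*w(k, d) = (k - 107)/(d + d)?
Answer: 3*sqrt(11037418727907)/81257 ≈ 122.66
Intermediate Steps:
w(k, d) = (-107 + k)/(4*d) (w(k, d) = ((k - 107)/(d + d))/2 = ((-107 + k)/((2*d)))/2 = ((-107 + k)*(1/(2*d)))/2 = ((-107 + k)/(2*d))/2 = (-107 + k)/(4*d))
h = 25/16 (h = 4 + (1/4)*(-107 + 146)/(-4) = 4 + (1/4)*(-1/4)*39 = 4 - 39/16 = 25/16 ≈ 1.5625)
sqrt(15051 + (-12883 - 18245)/(h + 5077)) = sqrt(15051 + (-12883 - 18245)/(25/16 + 5077)) = sqrt(15051 - 31128/81257/16) = sqrt(15051 - 31128*16/81257) = sqrt(15051 - 498048/81257) = sqrt(1222501059/81257) = 3*sqrt(11037418727907)/81257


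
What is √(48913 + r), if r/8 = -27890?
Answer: I*√174207 ≈ 417.38*I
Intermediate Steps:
r = -223120 (r = 8*(-27890) = -223120)
√(48913 + r) = √(48913 - 223120) = √(-174207) = I*√174207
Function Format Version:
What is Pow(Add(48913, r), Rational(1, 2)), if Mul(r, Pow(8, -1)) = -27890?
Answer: Mul(I, Pow(174207, Rational(1, 2))) ≈ Mul(417.38, I)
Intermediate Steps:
r = -223120 (r = Mul(8, -27890) = -223120)
Pow(Add(48913, r), Rational(1, 2)) = Pow(Add(48913, -223120), Rational(1, 2)) = Pow(-174207, Rational(1, 2)) = Mul(I, Pow(174207, Rational(1, 2)))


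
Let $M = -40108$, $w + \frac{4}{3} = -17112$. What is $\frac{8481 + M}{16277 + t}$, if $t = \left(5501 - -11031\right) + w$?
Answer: $- \frac{94881}{47087} \approx -2.015$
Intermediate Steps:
$w = - \frac{51340}{3}$ ($w = - \frac{4}{3} - 17112 = - \frac{51340}{3} \approx -17113.0$)
$t = - \frac{1744}{3}$ ($t = \left(5501 - -11031\right) - \frac{51340}{3} = \left(5501 + 11031\right) - \frac{51340}{3} = 16532 - \frac{51340}{3} = - \frac{1744}{3} \approx -581.33$)
$\frac{8481 + M}{16277 + t} = \frac{8481 - 40108}{16277 - \frac{1744}{3}} = - \frac{31627}{\frac{47087}{3}} = \left(-31627\right) \frac{3}{47087} = - \frac{94881}{47087}$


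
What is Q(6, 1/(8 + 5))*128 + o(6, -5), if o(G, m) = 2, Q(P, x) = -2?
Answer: -254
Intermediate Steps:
Q(6, 1/(8 + 5))*128 + o(6, -5) = -2*128 + 2 = -256 + 2 = -254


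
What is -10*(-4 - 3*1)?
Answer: 70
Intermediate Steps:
-10*(-4 - 3*1) = -10*(-4 - 3) = -10*(-7) = 70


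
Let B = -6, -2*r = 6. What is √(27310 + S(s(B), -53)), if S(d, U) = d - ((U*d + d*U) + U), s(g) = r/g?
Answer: √109666/2 ≈ 165.58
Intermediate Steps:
r = -3 (r = -½*6 = -3)
s(g) = -3/g
S(d, U) = d - U - 2*U*d (S(d, U) = d - ((U*d + U*d) + U) = d - (2*U*d + U) = d - (U + 2*U*d) = d + (-U - 2*U*d) = d - U - 2*U*d)
√(27310 + S(s(B), -53)) = √(27310 + (-3/(-6) - 1*(-53) - 2*(-53)*(-3/(-6)))) = √(27310 + (-3*(-⅙) + 53 - 2*(-53)*(-3*(-⅙)))) = √(27310 + (½ + 53 - 2*(-53)*½)) = √(27310 + (½ + 53 + 53)) = √(27310 + 213/2) = √(54833/2) = √109666/2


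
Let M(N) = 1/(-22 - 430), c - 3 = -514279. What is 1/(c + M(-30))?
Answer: -452/232452753 ≈ -1.9445e-6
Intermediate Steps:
c = -514276 (c = 3 - 514279 = -514276)
M(N) = -1/452 (M(N) = 1/(-452) = -1/452)
1/(c + M(-30)) = 1/(-514276 - 1/452) = 1/(-232452753/452) = -452/232452753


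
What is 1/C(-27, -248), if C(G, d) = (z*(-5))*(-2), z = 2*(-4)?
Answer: -1/80 ≈ -0.012500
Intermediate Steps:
z = -8
C(G, d) = -80 (C(G, d) = -8*(-5)*(-2) = 40*(-2) = -80)
1/C(-27, -248) = 1/(-80) = -1/80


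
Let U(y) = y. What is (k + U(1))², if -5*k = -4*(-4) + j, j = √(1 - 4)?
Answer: (11 + I*√3)²/25 ≈ 4.72 + 1.5242*I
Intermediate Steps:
j = I*√3 (j = √(-3) = I*√3 ≈ 1.732*I)
k = -16/5 - I*√3/5 (k = -(-4*(-4) + I*√3)/5 = -(16 + I*√3)/5 = -16/5 - I*√3/5 ≈ -3.2 - 0.34641*I)
(k + U(1))² = ((-16/5 - I*√3/5) + 1)² = (-11/5 - I*√3/5)²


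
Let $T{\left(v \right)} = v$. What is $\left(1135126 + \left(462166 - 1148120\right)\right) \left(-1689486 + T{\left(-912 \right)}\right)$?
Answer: $-759279450456$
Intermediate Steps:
$\left(1135126 + \left(462166 - 1148120\right)\right) \left(-1689486 + T{\left(-912 \right)}\right) = \left(1135126 + \left(462166 - 1148120\right)\right) \left(-1689486 - 912\right) = \left(1135126 + \left(462166 - 1148120\right)\right) \left(-1690398\right) = \left(1135126 - 685954\right) \left(-1690398\right) = 449172 \left(-1690398\right) = -759279450456$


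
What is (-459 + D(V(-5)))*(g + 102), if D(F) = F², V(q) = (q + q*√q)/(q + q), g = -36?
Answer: -30360 + 33*I*√5 ≈ -30360.0 + 73.79*I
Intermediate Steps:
V(q) = (q + q^(3/2))/(2*q) (V(q) = (q + q^(3/2))/((2*q)) = (q + q^(3/2))*(1/(2*q)) = (q + q^(3/2))/(2*q))
(-459 + D(V(-5)))*(g + 102) = (-459 + (½ + √(-5)/2)²)*(-36 + 102) = (-459 + (½ + (I*√5)/2)²)*66 = (-459 + (½ + I*√5/2)²)*66 = -30294 + 66*(½ + I*√5/2)²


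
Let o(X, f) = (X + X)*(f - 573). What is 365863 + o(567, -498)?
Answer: -848651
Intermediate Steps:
o(X, f) = 2*X*(-573 + f) (o(X, f) = (2*X)*(-573 + f) = 2*X*(-573 + f))
365863 + o(567, -498) = 365863 + 2*567*(-573 - 498) = 365863 + 2*567*(-1071) = 365863 - 1214514 = -848651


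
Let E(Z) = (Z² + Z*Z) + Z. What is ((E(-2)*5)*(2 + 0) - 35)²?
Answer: 625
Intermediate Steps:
E(Z) = Z + 2*Z² (E(Z) = (Z² + Z²) + Z = 2*Z² + Z = Z + 2*Z²)
((E(-2)*5)*(2 + 0) - 35)² = ((-2*(1 + 2*(-2))*5)*(2 + 0) - 35)² = ((-2*(1 - 4)*5)*2 - 35)² = ((-2*(-3)*5)*2 - 35)² = ((6*5)*2 - 35)² = (30*2 - 35)² = (60 - 35)² = 25² = 625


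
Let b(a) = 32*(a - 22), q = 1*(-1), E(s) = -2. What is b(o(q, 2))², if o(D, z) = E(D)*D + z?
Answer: 331776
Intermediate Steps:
q = -1
o(D, z) = z - 2*D (o(D, z) = -2*D + z = z - 2*D)
b(a) = -704 + 32*a (b(a) = 32*(-22 + a) = -704 + 32*a)
b(o(q, 2))² = (-704 + 32*(2 - 2*(-1)))² = (-704 + 32*(2 + 2))² = (-704 + 32*4)² = (-704 + 128)² = (-576)² = 331776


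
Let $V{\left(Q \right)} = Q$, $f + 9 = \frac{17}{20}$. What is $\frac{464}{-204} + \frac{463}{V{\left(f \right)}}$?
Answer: $- \frac{491168}{8313} \approx -59.084$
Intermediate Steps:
$f = - \frac{163}{20}$ ($f = -9 + \frac{17}{20} = - \frac{163}{20} \approx -8.15$)
$\frac{464}{-204} + \frac{463}{V{\left(f \right)}} = \frac{464}{-204} + \frac{463}{- \frac{163}{20}} = 464 \left(- \frac{1}{204}\right) + 463 \left(- \frac{20}{163}\right) = - \frac{116}{51} - \frac{9260}{163} = - \frac{491168}{8313}$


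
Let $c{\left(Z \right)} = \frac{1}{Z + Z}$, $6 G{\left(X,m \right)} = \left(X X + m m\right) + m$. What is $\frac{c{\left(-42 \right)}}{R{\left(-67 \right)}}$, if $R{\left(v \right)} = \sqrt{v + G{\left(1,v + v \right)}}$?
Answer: $- \frac{\sqrt{11614}}{487788} \approx -0.00022093$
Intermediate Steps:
$G{\left(X,m \right)} = \frac{m}{6} + \frac{X^{2}}{6} + \frac{m^{2}}{6}$ ($G{\left(X,m \right)} = \frac{\left(X X + m m\right) + m}{6} = \frac{\left(X^{2} + m^{2}\right) + m}{6} = \frac{m + X^{2} + m^{2}}{6} = \frac{m}{6} + \frac{X^{2}}{6} + \frac{m^{2}}{6}$)
$R{\left(v \right)} = \sqrt{\frac{1}{6} + \frac{2 v^{2}}{3} + \frac{4 v}{3}}$ ($R{\left(v \right)} = \sqrt{v + \left(\frac{v + v}{6} + \frac{1^{2}}{6} + \frac{\left(v + v\right)^{2}}{6}\right)} = \sqrt{v + \left(\frac{2 v}{6} + \frac{1}{6} \cdot 1 + \frac{\left(2 v\right)^{2}}{6}\right)} = \sqrt{v + \left(\frac{v}{3} + \frac{1}{6} + \frac{4 v^{2}}{6}\right)} = \sqrt{v + \left(\frac{v}{3} + \frac{1}{6} + \frac{2 v^{2}}{3}\right)} = \sqrt{v + \left(\frac{1}{6} + \frac{v}{3} + \frac{2 v^{2}}{3}\right)} = \sqrt{\frac{1}{6} + \frac{2 v^{2}}{3} + \frac{4 v}{3}}$)
$c{\left(Z \right)} = \frac{1}{2 Z}$
$\frac{c{\left(-42 \right)}}{R{\left(-67 \right)}} = \frac{\frac{1}{2} \frac{1}{-42}}{\frac{1}{6} \sqrt{6 + 24 \left(-67\right)^{2} + 48 \left(-67\right)}} = \frac{\frac{1}{2} \left(- \frac{1}{42}\right)}{\frac{1}{6} \sqrt{6 + 24 \cdot 4489 - 3216}} = - \frac{1}{84 \frac{\sqrt{6 + 107736 - 3216}}{6}} = - \frac{1}{84 \frac{\sqrt{104526}}{6}} = - \frac{1}{84 \frac{3 \sqrt{11614}}{6}} = - \frac{1}{84 \frac{\sqrt{11614}}{2}} = - \frac{\frac{1}{5807} \sqrt{11614}}{84} = - \frac{\sqrt{11614}}{487788}$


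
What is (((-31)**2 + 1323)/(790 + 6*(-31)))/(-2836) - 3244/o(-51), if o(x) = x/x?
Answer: -1389198155/428236 ≈ -3244.0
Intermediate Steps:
o(x) = 1
(((-31)**2 + 1323)/(790 + 6*(-31)))/(-2836) - 3244/o(-51) = (((-31)**2 + 1323)/(790 + 6*(-31)))/(-2836) - 3244/1 = ((961 + 1323)/(790 - 186))*(-1/2836) - 3244*1 = (2284/604)*(-1/2836) - 3244 = (2284*(1/604))*(-1/2836) - 3244 = (571/151)*(-1/2836) - 3244 = -571/428236 - 3244 = -1389198155/428236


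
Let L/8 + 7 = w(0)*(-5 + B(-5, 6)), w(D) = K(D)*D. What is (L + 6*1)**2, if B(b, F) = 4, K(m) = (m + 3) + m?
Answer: 2500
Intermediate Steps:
K(m) = 3 + 2*m (K(m) = (3 + m) + m = 3 + 2*m)
w(D) = D*(3 + 2*D) (w(D) = (3 + 2*D)*D = D*(3 + 2*D))
L = -56 (L = -56 + 8*((0*(3 + 2*0))*(-5 + 4)) = -56 + 8*((0*(3 + 0))*(-1)) = -56 + 8*((0*3)*(-1)) = -56 + 8*(0*(-1)) = -56 + 8*0 = -56 + 0 = -56)
(L + 6*1)**2 = (-56 + 6*1)**2 = (-56 + 6)**2 = (-50)**2 = 2500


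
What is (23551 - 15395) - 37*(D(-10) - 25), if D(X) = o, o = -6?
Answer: 9303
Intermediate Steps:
D(X) = -6
(23551 - 15395) - 37*(D(-10) - 25) = (23551 - 15395) - 37*(-6 - 25) = 8156 - 37*(-31) = 8156 + 1147 = 9303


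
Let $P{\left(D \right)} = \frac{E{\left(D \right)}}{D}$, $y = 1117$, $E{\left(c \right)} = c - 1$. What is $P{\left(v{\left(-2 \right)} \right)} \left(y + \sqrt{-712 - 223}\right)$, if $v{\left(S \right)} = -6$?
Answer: $\frac{7819}{6} + \frac{7 i \sqrt{935}}{6} \approx 1303.2 + 35.674 i$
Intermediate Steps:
$E{\left(c \right)} = -1 + c$
$P{\left(D \right)} = \frac{-1 + D}{D}$
$P{\left(v{\left(-2 \right)} \right)} \left(y + \sqrt{-712 - 223}\right) = \frac{-1 - 6}{-6} \left(1117 + \sqrt{-712 - 223}\right) = \left(- \frac{1}{6}\right) \left(-7\right) \left(1117 + \sqrt{-935}\right) = \frac{7 \left(1117 + i \sqrt{935}\right)}{6} = \frac{7819}{6} + \frac{7 i \sqrt{935}}{6}$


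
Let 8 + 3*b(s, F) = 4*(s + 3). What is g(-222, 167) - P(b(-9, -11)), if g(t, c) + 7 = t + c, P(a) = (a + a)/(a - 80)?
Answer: -1058/17 ≈ -62.235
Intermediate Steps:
b(s, F) = 4/3 + 4*s/3 (b(s, F) = -8/3 + (4*(s + 3))/3 = -8/3 + (4*(3 + s))/3 = -8/3 + (12 + 4*s)/3 = -8/3 + (4 + 4*s/3) = 4/3 + 4*s/3)
P(a) = 2*a/(-80 + a) (P(a) = (2*a)/(-80 + a) = 2*a/(-80 + a))
g(t, c) = -7 + c + t (g(t, c) = -7 + (t + c) = -7 + (c + t) = -7 + c + t)
g(-222, 167) - P(b(-9, -11)) = (-7 + 167 - 222) - 2*(4/3 + (4/3)*(-9))/(-80 + (4/3 + (4/3)*(-9))) = -62 - 2*(4/3 - 12)/(-80 + (4/3 - 12)) = -62 - 2*(-32)/(3*(-80 - 32/3)) = -62 - 2*(-32)/(3*(-272/3)) = -62 - 2*(-32)*(-3)/(3*272) = -62 - 1*4/17 = -62 - 4/17 = -1058/17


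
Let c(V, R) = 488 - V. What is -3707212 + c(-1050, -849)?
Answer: -3705674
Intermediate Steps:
-3707212 + c(-1050, -849) = -3707212 + (488 - 1*(-1050)) = -3707212 + (488 + 1050) = -3707212 + 1538 = -3705674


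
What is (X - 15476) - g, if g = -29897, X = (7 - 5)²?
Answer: 14425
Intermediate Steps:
X = 4 (X = 2² = 4)
(X - 15476) - g = (4 - 15476) - 1*(-29897) = -15472 + 29897 = 14425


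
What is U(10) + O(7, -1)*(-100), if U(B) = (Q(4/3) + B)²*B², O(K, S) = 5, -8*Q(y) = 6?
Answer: 32225/4 ≈ 8056.3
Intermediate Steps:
Q(y) = -¾ (Q(y) = -⅛*6 = -¾)
U(B) = B²*(-¾ + B)² (U(B) = (-¾ + B)²*B² = B²*(-¾ + B)²)
U(10) + O(7, -1)*(-100) = (1/16)*10²*(-3 + 4*10)² + 5*(-100) = (1/16)*100*(-3 + 40)² - 500 = (1/16)*100*37² - 500 = (1/16)*100*1369 - 500 = 34225/4 - 500 = 32225/4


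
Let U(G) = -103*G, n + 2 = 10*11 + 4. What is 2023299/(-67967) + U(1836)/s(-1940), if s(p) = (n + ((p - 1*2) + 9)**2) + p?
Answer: -2523062990025/84611234729 ≈ -29.819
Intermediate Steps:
n = 112 (n = -2 + (10*11 + 4) = -2 + (110 + 4) = -2 + 114 = 112)
s(p) = 112 + p + (7 + p)**2 (s(p) = (112 + ((p - 1*2) + 9)**2) + p = (112 + ((p - 2) + 9)**2) + p = (112 + ((-2 + p) + 9)**2) + p = (112 + (7 + p)**2) + p = 112 + p + (7 + p)**2)
2023299/(-67967) + U(1836)/s(-1940) = 2023299/(-67967) + (-103*1836)/(112 - 1940 + (7 - 1940)**2) = 2023299*(-1/67967) - 189108/(112 - 1940 + (-1933)**2) = -2023299/67967 - 189108/(112 - 1940 + 3736489) = -2023299/67967 - 189108/3734661 = -2023299/67967 - 189108*1/3734661 = -2023299/67967 - 63036/1244887 = -2523062990025/84611234729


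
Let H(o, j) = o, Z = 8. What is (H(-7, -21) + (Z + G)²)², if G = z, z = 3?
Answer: 12996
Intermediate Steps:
G = 3
(H(-7, -21) + (Z + G)²)² = (-7 + (8 + 3)²)² = (-7 + 11²)² = (-7 + 121)² = 114² = 12996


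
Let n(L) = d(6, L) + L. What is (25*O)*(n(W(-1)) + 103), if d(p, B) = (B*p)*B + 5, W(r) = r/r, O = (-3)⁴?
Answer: 232875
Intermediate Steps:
O = 81
W(r) = 1
d(p, B) = 5 + p*B² (d(p, B) = p*B² + 5 = 5 + p*B²)
n(L) = 5 + L + 6*L² (n(L) = (5 + 6*L²) + L = 5 + L + 6*L²)
(25*O)*(n(W(-1)) + 103) = (25*81)*((5 + 1 + 6*1²) + 103) = 2025*((5 + 1 + 6*1) + 103) = 2025*((5 + 1 + 6) + 103) = 2025*(12 + 103) = 2025*115 = 232875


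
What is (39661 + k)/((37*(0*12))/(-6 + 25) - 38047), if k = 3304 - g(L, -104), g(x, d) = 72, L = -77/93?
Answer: -42893/38047 ≈ -1.1274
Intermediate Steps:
L = -77/93 (L = -77*1/93 = -77/93 ≈ -0.82796)
k = 3232 (k = 3304 - 1*72 = 3304 - 72 = 3232)
(39661 + k)/((37*(0*12))/(-6 + 25) - 38047) = (39661 + 3232)/((37*(0*12))/(-6 + 25) - 38047) = 42893/((37*0)/19 - 38047) = 42893/(0*(1/19) - 38047) = 42893/(0 - 38047) = 42893/(-38047) = 42893*(-1/38047) = -42893/38047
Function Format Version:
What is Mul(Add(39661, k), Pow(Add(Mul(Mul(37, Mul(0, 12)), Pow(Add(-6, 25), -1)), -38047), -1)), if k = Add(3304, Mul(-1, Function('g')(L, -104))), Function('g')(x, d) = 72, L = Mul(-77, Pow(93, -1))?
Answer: Rational(-42893, 38047) ≈ -1.1274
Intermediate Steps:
L = Rational(-77, 93) (L = Mul(-77, Rational(1, 93)) = Rational(-77, 93) ≈ -0.82796)
k = 3232 (k = Add(3304, Mul(-1, 72)) = Add(3304, -72) = 3232)
Mul(Add(39661, k), Pow(Add(Mul(Mul(37, Mul(0, 12)), Pow(Add(-6, 25), -1)), -38047), -1)) = Mul(Add(39661, 3232), Pow(Add(Mul(Mul(37, Mul(0, 12)), Pow(Add(-6, 25), -1)), -38047), -1)) = Mul(42893, Pow(Add(Mul(Mul(37, 0), Pow(19, -1)), -38047), -1)) = Mul(42893, Pow(Add(Mul(0, Rational(1, 19)), -38047), -1)) = Mul(42893, Pow(Add(0, -38047), -1)) = Mul(42893, Pow(-38047, -1)) = Mul(42893, Rational(-1, 38047)) = Rational(-42893, 38047)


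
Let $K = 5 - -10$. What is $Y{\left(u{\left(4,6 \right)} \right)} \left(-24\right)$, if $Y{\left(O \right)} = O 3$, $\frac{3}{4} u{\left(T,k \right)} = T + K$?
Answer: $-1824$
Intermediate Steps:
$K = 15$ ($K = 5 + 10 = 15$)
$u{\left(T,k \right)} = 20 + \frac{4 T}{3}$ ($u{\left(T,k \right)} = \frac{4 \left(T + 15\right)}{3} = \frac{4 \left(15 + T\right)}{3} = 20 + \frac{4 T}{3}$)
$Y{\left(O \right)} = 3 O$
$Y{\left(u{\left(4,6 \right)} \right)} \left(-24\right) = 3 \left(20 + \frac{4}{3} \cdot 4\right) \left(-24\right) = 3 \left(20 + \frac{16}{3}\right) \left(-24\right) = 3 \cdot \frac{76}{3} \left(-24\right) = 76 \left(-24\right) = -1824$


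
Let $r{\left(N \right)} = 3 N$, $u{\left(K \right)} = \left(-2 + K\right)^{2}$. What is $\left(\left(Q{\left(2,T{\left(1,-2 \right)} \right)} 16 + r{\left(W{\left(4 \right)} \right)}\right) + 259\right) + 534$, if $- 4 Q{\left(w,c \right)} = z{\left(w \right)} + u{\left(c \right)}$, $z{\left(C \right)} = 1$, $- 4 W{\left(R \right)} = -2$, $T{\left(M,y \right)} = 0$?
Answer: $\frac{1549}{2} \approx 774.5$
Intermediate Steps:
$W{\left(R \right)} = \frac{1}{2}$ ($W{\left(R \right)} = \left(- \frac{1}{4}\right) \left(-2\right) = \frac{1}{2}$)
$Q{\left(w,c \right)} = - \frac{1}{4} - \frac{\left(-2 + c\right)^{2}}{4}$ ($Q{\left(w,c \right)} = - \frac{1 + \left(-2 + c\right)^{2}}{4} = - \frac{1}{4} - \frac{\left(-2 + c\right)^{2}}{4}$)
$\left(\left(Q{\left(2,T{\left(1,-2 \right)} \right)} 16 + r{\left(W{\left(4 \right)} \right)}\right) + 259\right) + 534 = \left(\left(\left(- \frac{1}{4} - \frac{\left(-2 + 0\right)^{2}}{4}\right) 16 + 3 \cdot \frac{1}{2}\right) + 259\right) + 534 = \left(\left(\left(- \frac{1}{4} - \frac{\left(-2\right)^{2}}{4}\right) 16 + \frac{3}{2}\right) + 259\right) + 534 = \left(\left(\left(- \frac{1}{4} - 1\right) 16 + \frac{3}{2}\right) + 259\right) + 534 = \left(\left(\left(- \frac{5}{4}\right) 16 + \frac{3}{2}\right) + 259\right) + 534 = \left(\left(-20 + \frac{3}{2}\right) + 259\right) + 534 = \left(- \frac{37}{2} + 259\right) + 534 = \frac{481}{2} + 534 = \frac{1549}{2}$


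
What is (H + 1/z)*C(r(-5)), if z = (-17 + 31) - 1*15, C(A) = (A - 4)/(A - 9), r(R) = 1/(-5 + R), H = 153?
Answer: 6232/91 ≈ 68.484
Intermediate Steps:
C(A) = (-4 + A)/(-9 + A)
z = -1 (z = 14 - 15 = -1)
(H + 1/z)*C(r(-5)) = (153 + 1/(-1))*((-4 + 1/(-5 - 5))/(-9 + 1/(-5 - 5))) = (153 - 1)*((-4 + 1/(-10))/(-9 + 1/(-10))) = 152*((-4 - ⅒)/(-9 - ⅒)) = 152*(-41/10/(-91/10)) = 152*(-10/91*(-41/10)) = 152*(41/91) = 6232/91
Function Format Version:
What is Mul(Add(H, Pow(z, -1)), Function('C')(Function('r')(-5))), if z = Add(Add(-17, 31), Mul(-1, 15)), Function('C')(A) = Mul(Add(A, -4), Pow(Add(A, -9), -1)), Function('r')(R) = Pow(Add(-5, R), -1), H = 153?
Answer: Rational(6232, 91) ≈ 68.484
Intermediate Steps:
Function('C')(A) = Mul(Pow(Add(-9, A), -1), Add(-4, A)) (Function('C')(A) = Mul(Add(-4, A), Pow(Add(-9, A), -1)) = Mul(Pow(Add(-9, A), -1), Add(-4, A)))
z = -1 (z = Add(14, -15) = -1)
Mul(Add(H, Pow(z, -1)), Function('C')(Function('r')(-5))) = Mul(Add(153, Pow(-1, -1)), Mul(Pow(Add(-9, Pow(Add(-5, -5), -1)), -1), Add(-4, Pow(Add(-5, -5), -1)))) = Mul(Add(153, -1), Mul(Pow(Add(-9, Pow(-10, -1)), -1), Add(-4, Pow(-10, -1)))) = Mul(152, Mul(Pow(Add(-9, Rational(-1, 10)), -1), Add(-4, Rational(-1, 10)))) = Mul(152, Mul(Pow(Rational(-91, 10), -1), Rational(-41, 10))) = Mul(152, Mul(Rational(-10, 91), Rational(-41, 10))) = Mul(152, Rational(41, 91)) = Rational(6232, 91)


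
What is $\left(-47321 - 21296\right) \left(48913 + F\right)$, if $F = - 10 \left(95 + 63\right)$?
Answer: $-3247848461$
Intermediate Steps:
$F = -1580$ ($F = \left(-10\right) 158 = -1580$)
$\left(-47321 - 21296\right) \left(48913 + F\right) = \left(-47321 - 21296\right) \left(48913 - 1580\right) = \left(-68617\right) 47333 = -3247848461$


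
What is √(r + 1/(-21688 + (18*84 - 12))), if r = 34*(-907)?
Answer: I*√64123427135/1442 ≈ 175.61*I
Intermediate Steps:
r = -30838
√(r + 1/(-21688 + (18*84 - 12))) = √(-30838 + 1/(-21688 + (18*84 - 12))) = √(-30838 + 1/(-21688 + (1512 - 12))) = √(-30838 + 1/(-21688 + 1500)) = √(-30838 + 1/(-20188)) = √(-30838 - 1/20188) = √(-622557545/20188) = I*√64123427135/1442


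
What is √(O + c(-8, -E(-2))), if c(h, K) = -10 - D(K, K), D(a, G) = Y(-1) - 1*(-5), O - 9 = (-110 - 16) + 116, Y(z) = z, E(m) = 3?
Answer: I*√15 ≈ 3.873*I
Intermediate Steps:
O = -1 (O = 9 + ((-110 - 16) + 116) = 9 + (-126 + 116) = 9 - 10 = -1)
D(a, G) = 4 (D(a, G) = -1 - 1*(-5) = -1 + 5 = 4)
c(h, K) = -14 (c(h, K) = -10 - 1*4 = -10 - 4 = -14)
√(O + c(-8, -E(-2))) = √(-1 - 14) = √(-15) = I*√15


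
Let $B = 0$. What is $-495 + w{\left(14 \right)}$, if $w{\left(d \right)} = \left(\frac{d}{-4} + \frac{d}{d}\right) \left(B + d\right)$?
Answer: $-530$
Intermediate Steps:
$w{\left(d \right)} = d \left(1 - \frac{d}{4}\right)$ ($w{\left(d \right)} = \left(\frac{d}{-4} + \frac{d}{d}\right) \left(0 + d\right) = \left(d \left(- \frac{1}{4}\right) + 1\right) d = \left(- \frac{d}{4} + 1\right) d = \left(1 - \frac{d}{4}\right) d = d \left(1 - \frac{d}{4}\right)$)
$-495 + w{\left(14 \right)} = -495 + \frac{1}{4} \cdot 14 \left(4 - 14\right) = -495 + \frac{1}{4} \cdot 14 \left(-10\right) = -495 - 35 = -530$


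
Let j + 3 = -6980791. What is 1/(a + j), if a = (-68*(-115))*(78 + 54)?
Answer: -1/5948554 ≈ -1.6811e-7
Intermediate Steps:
j = -6980794 (j = -3 - 6980791 = -6980794)
a = 1032240 (a = 7820*132 = 1032240)
1/(a + j) = 1/(1032240 - 6980794) = 1/(-5948554) = -1/5948554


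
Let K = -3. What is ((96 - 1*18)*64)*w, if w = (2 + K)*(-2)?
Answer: 9984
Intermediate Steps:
w = 2 (w = (2 - 3)*(-2) = -1*(-2) = 2)
((96 - 1*18)*64)*w = ((96 - 1*18)*64)*2 = ((96 - 18)*64)*2 = (78*64)*2 = 4992*2 = 9984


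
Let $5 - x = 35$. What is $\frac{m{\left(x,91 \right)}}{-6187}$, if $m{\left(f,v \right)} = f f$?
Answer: $- \frac{900}{6187} \approx -0.14547$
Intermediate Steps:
$x = -30$ ($x = 5 - 35 = -30$)
$m{\left(f,v \right)} = f^{2}$
$\frac{m{\left(x,91 \right)}}{-6187} = \frac{\left(-30\right)^{2}}{-6187} = 900 \left(- \frac{1}{6187}\right) = - \frac{900}{6187}$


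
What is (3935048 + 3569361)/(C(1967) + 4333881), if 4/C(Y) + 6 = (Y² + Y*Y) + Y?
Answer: 58085168772851/33544841349463 ≈ 1.7316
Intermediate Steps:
C(Y) = 4/(-6 + Y + 2*Y²) (C(Y) = 4/(-6 + ((Y² + Y*Y) + Y)) = 4/(-6 + ((Y² + Y²) + Y)) = 4/(-6 + (2*Y² + Y)) = 4/(-6 + (Y + 2*Y²)) = 4/(-6 + Y + 2*Y²))
(3935048 + 3569361)/(C(1967) + 4333881) = (3935048 + 3569361)/(4/(-6 + 1967 + 2*1967²) + 4333881) = 7504409/(4/(-6 + 1967 + 2*3869089) + 4333881) = 7504409/(4/(-6 + 1967 + 7738178) + 4333881) = 7504409/(4/7740139 + 4333881) = 7504409/(33544841349463/7740139) = 7504409*(7740139/33544841349463) = 58085168772851/33544841349463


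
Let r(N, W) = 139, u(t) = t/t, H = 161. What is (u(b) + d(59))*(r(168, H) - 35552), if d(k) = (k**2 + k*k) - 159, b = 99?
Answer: -240950052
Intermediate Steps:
d(k) = -159 + 2*k**2 (d(k) = (k**2 + k**2) - 159 = 2*k**2 - 159 = -159 + 2*k**2)
u(t) = 1
(u(b) + d(59))*(r(168, H) - 35552) = (1 + (-159 + 2*59**2))*(139 - 35552) = (1 + (-159 + 2*3481))*(-35413) = (1 + (-159 + 6962))*(-35413) = (1 + 6803)*(-35413) = 6804*(-35413) = -240950052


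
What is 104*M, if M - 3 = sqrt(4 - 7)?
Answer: 312 + 104*I*sqrt(3) ≈ 312.0 + 180.13*I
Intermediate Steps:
M = 3 + I*sqrt(3) (M = 3 + sqrt(4 - 7) = 3 + sqrt(-3) = 3 + I*sqrt(3) ≈ 3.0 + 1.732*I)
104*M = 104*(3 + I*sqrt(3)) = 312 + 104*I*sqrt(3)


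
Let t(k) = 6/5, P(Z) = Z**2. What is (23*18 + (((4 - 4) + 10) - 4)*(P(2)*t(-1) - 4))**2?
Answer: 4384836/25 ≈ 1.7539e+5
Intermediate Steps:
t(k) = 6/5 (t(k) = 6*(1/5) = 6/5)
(23*18 + (((4 - 4) + 10) - 4)*(P(2)*t(-1) - 4))**2 = (23*18 + (((4 - 4) + 10) - 4)*(2**2*(6/5) - 4))**2 = (414 + ((0 + 10) - 4)*(4*(6/5) - 4))**2 = (414 + (10 - 4)*(24/5 - 4))**2 = (414 + 6*(4/5))**2 = (414 + 24/5)**2 = (2094/5)**2 = 4384836/25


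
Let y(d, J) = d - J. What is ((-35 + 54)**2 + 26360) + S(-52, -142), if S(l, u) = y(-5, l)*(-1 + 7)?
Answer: 27003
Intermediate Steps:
S(l, u) = -30 - 6*l (S(l, u) = (-5 - l)*(-1 + 7) = (-5 - l)*6 = -30 - 6*l)
((-35 + 54)**2 + 26360) + S(-52, -142) = ((-35 + 54)**2 + 26360) + (-30 - 6*(-52)) = (19**2 + 26360) + (-30 + 312) = (361 + 26360) + 282 = 26721 + 282 = 27003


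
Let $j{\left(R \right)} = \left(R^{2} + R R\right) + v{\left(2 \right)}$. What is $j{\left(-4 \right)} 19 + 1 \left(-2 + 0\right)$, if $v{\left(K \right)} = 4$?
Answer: $682$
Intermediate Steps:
$j{\left(R \right)} = 4 + 2 R^{2}$ ($j{\left(R \right)} = \left(R^{2} + R R\right) + 4 = \left(R^{2} + R^{2}\right) + 4 = 2 R^{2} + 4 = 4 + 2 R^{2}$)
$j{\left(-4 \right)} 19 + 1 \left(-2 + 0\right) = \left(4 + 2 \left(-4\right)^{2}\right) 19 + 1 \left(-2 + 0\right) = \left(4 + 2 \cdot 16\right) 19 + 1 \left(-2\right) = \left(4 + 32\right) 19 - 2 = 36 \cdot 19 - 2 = 684 - 2 = 682$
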